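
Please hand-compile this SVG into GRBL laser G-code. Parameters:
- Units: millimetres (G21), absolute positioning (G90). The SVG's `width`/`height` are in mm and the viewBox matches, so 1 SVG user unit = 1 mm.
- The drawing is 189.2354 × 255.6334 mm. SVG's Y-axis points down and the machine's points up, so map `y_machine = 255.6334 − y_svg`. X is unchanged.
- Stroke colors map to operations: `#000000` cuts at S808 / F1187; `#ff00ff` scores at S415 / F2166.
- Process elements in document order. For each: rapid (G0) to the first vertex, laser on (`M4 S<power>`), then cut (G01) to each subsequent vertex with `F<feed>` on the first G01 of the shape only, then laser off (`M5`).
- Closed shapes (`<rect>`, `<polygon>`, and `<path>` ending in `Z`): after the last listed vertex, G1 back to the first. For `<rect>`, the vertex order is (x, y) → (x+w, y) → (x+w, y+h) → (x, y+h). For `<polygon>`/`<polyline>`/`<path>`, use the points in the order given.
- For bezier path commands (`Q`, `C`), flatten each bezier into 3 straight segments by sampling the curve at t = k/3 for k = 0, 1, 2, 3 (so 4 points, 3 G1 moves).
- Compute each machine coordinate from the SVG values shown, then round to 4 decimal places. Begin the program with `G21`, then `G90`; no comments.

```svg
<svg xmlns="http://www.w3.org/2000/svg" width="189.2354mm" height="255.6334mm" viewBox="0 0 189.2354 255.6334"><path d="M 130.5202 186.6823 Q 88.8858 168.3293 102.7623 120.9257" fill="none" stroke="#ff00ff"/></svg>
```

viewBox `0 0 189.2354 255.6334` with mm width/height → 1 unit = 1 mm. Flip: y_m = 255.6334 − y_svg.

**Shape 1** — `<path>` quadratic bezier, stroke `#ff00ff` → score (S415, F2166). Control points (SVG): P0=(130.5202,186.6823), P1=(88.8858,168.3293), P2=(102.7623,120.9257); sampled at t=k/3. Machine vertices: (130.5202,68.9511) → (108.9318,84.4143) → (99.6792,106.3331) → (102.7623,134.7077). Open path.

G21
G90
G0 X130.5202 Y68.9511
M4 S415
G01 X108.9318 Y84.4143 F2166
G01 X99.6792 Y106.3331
G01 X102.7623 Y134.7077
M5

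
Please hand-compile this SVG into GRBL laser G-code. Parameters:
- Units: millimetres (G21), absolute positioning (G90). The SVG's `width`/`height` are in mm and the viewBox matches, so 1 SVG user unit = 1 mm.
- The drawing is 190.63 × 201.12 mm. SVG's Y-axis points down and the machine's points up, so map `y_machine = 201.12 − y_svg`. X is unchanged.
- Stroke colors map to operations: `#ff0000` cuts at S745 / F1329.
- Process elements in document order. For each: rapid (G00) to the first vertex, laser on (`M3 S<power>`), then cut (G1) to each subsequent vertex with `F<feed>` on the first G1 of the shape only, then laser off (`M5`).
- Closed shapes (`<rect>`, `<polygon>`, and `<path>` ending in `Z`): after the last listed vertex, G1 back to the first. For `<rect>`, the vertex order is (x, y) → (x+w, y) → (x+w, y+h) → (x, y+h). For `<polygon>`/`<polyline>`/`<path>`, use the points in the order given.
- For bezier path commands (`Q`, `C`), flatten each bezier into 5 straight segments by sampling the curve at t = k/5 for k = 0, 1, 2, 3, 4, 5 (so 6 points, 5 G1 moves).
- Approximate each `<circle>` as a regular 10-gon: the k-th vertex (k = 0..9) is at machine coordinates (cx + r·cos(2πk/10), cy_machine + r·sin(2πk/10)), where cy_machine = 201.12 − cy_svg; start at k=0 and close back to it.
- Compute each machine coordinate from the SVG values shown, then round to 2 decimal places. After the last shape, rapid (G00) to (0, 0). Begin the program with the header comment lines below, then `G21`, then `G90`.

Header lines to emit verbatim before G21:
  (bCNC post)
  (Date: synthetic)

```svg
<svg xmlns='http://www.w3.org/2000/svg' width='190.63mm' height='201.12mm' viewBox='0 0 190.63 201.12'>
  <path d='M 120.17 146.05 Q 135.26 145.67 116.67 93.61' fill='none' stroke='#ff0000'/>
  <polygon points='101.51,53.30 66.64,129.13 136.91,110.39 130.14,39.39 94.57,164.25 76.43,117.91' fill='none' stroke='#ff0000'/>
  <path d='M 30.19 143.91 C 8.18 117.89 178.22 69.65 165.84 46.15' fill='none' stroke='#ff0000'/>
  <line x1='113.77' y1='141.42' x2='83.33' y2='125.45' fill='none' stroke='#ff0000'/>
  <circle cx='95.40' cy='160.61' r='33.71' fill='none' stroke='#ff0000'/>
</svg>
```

(bCNC post)
(Date: synthetic)
G21
G90
G00 X120.17 Y55.07
M3 S745
G1 X124.86 Y57.29 F1329
G1 X126.85 Y63.64
G1 X126.15 Y74.13
G1 X122.76 Y88.75
G1 X116.67 Y107.51
M5
G00 X101.51 Y147.82
M3 S745
G1 X66.64 Y71.99 F1329
G1 X136.91 Y90.73
G1 X130.14 Y161.73
G1 X94.57 Y36.87
G1 X76.43 Y83.21
G1 X101.51 Y147.82
M5
G00 X30.19 Y57.21
M3 S745
G1 X37.03 Y75.11 F1329
G1 X72.00 Y96.09
G1 X117.10 Y117.90
G1 X154.37 Y138.28
G1 X165.84 Y154.97
M5
G00 X113.77 Y59.70
M3 S745
G1 X83.33 Y75.67 F1329
M5
G00 X129.11 Y40.51
M3 S745
G1 X122.67 Y60.32 F1329
G1 X105.82 Y72.57
G1 X84.98 Y72.57
G1 X68.13 Y60.32
G1 X61.69 Y40.51
G1 X68.13 Y20.70
G1 X84.98 Y8.45
G1 X105.82 Y8.45
G1 X122.67 Y20.70
G1 X129.11 Y40.51
M5
G00 X0.00 Y0.00

1 u = 1 mm; y_m = 201.12 − y.

[1] `<path>` quadratic bezier, #ff0000→cut S745 F1329: (120.17,55.07) → (124.86,57.29) → (126.85,63.64) → (126.15,74.13) → (122.76,88.75) → (116.67,107.51)

[2] `<polygon>` closed polygon, #ff0000→cut S745 F1329: (101.51,147.82) → (66.64,71.99) → (136.91,90.73) → (130.14,161.73) → (94.57,36.87) → (76.43,83.21) → (101.51,147.82) (closed)

[3] `<path>` cubic bezier, #ff0000→cut S745 F1329: (30.19,57.21) → (37.03,75.11) → (72.00,96.09) → (117.10,117.90) → (154.37,138.28) → (165.84,154.97)

[4] `<line>` line segment, #ff0000→cut S745 F1329: (113.77,59.70) → (83.33,75.67)

[5] `<circle>` circle, #ff0000→cut S745 F1329: (129.11,40.51) → (122.67,60.32) → (105.82,72.57) → (84.98,72.57) → (68.13,60.32) → (61.69,40.51) → (68.13,20.70) → (84.98,8.45) → (105.82,8.45) → (122.67,20.70) → (129.11,40.51) (closed)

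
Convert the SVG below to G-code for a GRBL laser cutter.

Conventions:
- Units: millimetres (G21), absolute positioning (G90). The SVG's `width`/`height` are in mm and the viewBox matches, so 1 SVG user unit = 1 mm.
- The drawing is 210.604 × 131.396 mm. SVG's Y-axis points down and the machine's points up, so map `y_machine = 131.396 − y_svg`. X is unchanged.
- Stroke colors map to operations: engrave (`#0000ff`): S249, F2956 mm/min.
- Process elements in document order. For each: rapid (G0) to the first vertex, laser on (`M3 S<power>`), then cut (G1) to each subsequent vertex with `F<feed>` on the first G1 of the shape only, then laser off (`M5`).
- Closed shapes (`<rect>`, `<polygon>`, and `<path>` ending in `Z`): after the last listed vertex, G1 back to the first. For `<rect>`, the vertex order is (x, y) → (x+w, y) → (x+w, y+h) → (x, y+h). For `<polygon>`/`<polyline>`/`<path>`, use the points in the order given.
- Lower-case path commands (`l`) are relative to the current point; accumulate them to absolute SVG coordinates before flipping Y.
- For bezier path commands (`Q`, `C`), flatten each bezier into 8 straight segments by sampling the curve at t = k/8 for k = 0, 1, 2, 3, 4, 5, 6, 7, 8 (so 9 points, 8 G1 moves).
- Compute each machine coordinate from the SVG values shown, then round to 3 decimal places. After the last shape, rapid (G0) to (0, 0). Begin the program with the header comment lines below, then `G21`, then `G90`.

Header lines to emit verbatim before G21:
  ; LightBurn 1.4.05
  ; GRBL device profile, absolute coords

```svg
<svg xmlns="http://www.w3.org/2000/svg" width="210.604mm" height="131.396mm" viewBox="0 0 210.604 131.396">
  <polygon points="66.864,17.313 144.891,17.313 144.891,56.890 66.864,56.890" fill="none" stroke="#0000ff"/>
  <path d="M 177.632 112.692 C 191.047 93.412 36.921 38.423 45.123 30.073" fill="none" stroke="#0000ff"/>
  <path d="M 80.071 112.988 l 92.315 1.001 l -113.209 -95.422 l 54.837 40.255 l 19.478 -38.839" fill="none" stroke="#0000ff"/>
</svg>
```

viewBox `0 0 210.604 131.396` with mm width/height → 1 unit = 1 mm. Flip: y_m = 131.396 − y_svg.

**Shape 1** — `<polygon>` rectangle, stroke `#0000ff` → engrave (S249, F2956). Machine vertices: (66.864,114.083) → (144.891,114.083) → (144.891,74.506) → (66.864,74.506) → (66.864,114.083). Closed: final G1 returns to the first vertex.

**Shape 2** — `<path>` cubic bezier, stroke `#0000ff` → engrave (S249, F2956). Control points (SVG): P0=(177.632,112.692), P1=(191.047,93.412), P2=(36.921,38.423), P3=(45.123,30.073); sampled at t=k/8. Machine vertices: (177.632,18.704) → (175.453,27.447) → (161.434,38.573) → (139.438,51.116) → (113.332,64.112) → (86.982,76.596) → (64.254,87.602) → (49.012,96.166) → (45.123,101.323). Open path.

**Shape 3** — `<path>` open polyline, stroke `#0000ff` → engrave (S249, F2956). Machine vertices: (80.071,18.408) → (172.386,17.407) → (59.177,112.829) → (114.014,72.574) → (133.492,111.413). Open path.

; LightBurn 1.4.05
; GRBL device profile, absolute coords
G21
G90
G0 X66.864 Y114.083
M3 S249
G1 X144.891 Y114.083 F2956
G1 X144.891 Y74.506
G1 X66.864 Y74.506
G1 X66.864 Y114.083
M5
G0 X177.632 Y18.704
M3 S249
G1 X175.453 Y27.447 F2956
G1 X161.434 Y38.573
G1 X139.438 Y51.116
G1 X113.332 Y64.112
G1 X86.982 Y76.596
G1 X64.254 Y87.602
G1 X49.012 Y96.166
G1 X45.123 Y101.323
M5
G0 X80.071 Y18.408
M3 S249
G1 X172.386 Y17.407 F2956
G1 X59.177 Y112.829
G1 X114.014 Y72.574
G1 X133.492 Y111.413
M5
G0 X0.000 Y0.000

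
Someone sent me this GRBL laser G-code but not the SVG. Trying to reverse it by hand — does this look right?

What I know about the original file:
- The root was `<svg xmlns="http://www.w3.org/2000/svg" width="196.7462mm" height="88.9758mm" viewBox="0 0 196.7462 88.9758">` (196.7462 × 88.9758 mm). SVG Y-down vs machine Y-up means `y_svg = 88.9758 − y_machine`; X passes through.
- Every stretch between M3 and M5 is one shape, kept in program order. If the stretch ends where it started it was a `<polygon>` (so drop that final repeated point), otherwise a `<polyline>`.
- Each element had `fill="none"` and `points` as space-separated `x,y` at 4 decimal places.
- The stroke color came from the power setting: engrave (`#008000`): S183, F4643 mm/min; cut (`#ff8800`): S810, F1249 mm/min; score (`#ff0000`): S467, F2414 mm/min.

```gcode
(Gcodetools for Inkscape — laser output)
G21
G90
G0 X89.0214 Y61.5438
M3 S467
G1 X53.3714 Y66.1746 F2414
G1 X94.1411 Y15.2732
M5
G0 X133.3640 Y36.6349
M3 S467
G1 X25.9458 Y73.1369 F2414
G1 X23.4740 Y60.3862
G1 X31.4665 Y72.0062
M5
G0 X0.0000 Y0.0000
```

y_svg = 88.9758 − y_m. Every run uses S467, so all elements get stroke `#ff0000` (score).

[1] open run; points: 89.0214,27.4320 53.3714,22.8012 94.1411,73.7026

[2] open run; points: 133.3640,52.3409 25.9458,15.8389 23.4740,28.5896 31.4665,16.9696

<svg xmlns="http://www.w3.org/2000/svg" width="196.7462mm" height="88.9758mm" viewBox="0 0 196.7462 88.9758">
  <polyline points="89.0214,27.4320 53.3714,22.8012 94.1411,73.7026" fill="none" stroke="#ff0000"/>
  <polyline points="133.3640,52.3409 25.9458,15.8389 23.4740,28.5896 31.4665,16.9696" fill="none" stroke="#ff0000"/>
</svg>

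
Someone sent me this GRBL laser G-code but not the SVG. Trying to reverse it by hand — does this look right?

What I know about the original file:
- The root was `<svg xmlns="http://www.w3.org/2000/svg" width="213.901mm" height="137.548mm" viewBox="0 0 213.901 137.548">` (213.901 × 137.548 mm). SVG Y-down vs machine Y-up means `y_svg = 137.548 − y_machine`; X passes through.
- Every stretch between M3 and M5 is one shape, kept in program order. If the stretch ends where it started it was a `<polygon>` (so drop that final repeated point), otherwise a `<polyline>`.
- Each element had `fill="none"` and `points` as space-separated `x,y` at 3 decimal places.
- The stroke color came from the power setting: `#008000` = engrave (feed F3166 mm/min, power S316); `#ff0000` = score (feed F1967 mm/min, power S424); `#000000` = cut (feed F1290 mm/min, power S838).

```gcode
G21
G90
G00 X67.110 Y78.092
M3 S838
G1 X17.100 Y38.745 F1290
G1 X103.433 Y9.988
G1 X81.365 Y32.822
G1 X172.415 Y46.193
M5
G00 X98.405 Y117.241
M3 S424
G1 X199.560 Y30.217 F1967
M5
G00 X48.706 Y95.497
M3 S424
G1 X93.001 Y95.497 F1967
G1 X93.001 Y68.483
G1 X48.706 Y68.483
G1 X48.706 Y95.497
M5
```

<svg xmlns="http://www.w3.org/2000/svg" width="213.901mm" height="137.548mm" viewBox="0 0 213.901 137.548">
  <polyline points="67.110,59.456 17.100,98.803 103.433,127.560 81.365,104.726 172.415,91.355" fill="none" stroke="#000000"/>
  <polyline points="98.405,20.307 199.560,107.331" fill="none" stroke="#ff0000"/>
  <polygon points="48.706,42.051 93.001,42.051 93.001,69.065 48.706,69.065" fill="none" stroke="#ff0000"/>
</svg>

Each laser-on run becomes one SVG element. Flip Y back into SVG space with y_svg = 137.548 − y_machine.

Run 1: power S838 maps to stroke `#000000` (cut). The run is open, so emit a `<polyline>` with points (Y-flipped): 67.110,59.456 17.100,98.803 103.433,127.560 81.365,104.726 172.415,91.355.

Run 2: the run's S424 means `#ff0000` (score). The run is open, so emit a `<polyline>` with points (Y-flipped): 98.405,20.307 199.560,107.331.

Run 3: power S424 maps to stroke `#ff0000` (score). The run returns to its start, so emit a `<polygon>` with points (Y-flipped): 48.706,42.051 93.001,42.051 93.001,69.065 48.706,69.065.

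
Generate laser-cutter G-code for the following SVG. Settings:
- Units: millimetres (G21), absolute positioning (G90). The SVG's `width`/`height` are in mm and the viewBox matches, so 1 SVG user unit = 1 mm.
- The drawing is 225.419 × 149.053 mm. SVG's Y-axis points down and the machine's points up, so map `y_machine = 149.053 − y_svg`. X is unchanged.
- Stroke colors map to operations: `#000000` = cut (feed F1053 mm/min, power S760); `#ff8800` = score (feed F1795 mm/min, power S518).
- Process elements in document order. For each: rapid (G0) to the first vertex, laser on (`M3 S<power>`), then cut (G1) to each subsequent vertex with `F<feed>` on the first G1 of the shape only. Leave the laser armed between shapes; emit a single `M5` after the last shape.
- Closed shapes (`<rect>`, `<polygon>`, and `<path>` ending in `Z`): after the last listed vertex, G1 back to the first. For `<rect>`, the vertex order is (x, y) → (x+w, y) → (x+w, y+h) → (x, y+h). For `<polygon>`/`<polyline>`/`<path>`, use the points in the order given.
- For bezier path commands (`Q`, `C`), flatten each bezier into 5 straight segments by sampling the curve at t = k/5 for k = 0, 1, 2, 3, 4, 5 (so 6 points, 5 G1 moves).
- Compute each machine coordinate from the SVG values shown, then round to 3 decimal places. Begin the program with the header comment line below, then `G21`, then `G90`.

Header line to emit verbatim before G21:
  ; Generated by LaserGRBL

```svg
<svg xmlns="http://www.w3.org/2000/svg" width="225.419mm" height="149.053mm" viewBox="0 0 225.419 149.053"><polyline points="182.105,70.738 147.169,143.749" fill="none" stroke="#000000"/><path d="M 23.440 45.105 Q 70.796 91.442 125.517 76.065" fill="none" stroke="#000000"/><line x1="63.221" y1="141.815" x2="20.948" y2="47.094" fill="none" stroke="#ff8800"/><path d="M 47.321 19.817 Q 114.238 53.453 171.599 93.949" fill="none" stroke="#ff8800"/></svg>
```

viewBox `0 0 225.419 149.053` with mm width/height → 1 unit = 1 mm. Flip: y_m = 149.053 − y_svg.

**Shape 1** — `<polyline>` line segment, stroke `#000000` → cut (S760, F1053). Machine vertices: (182.105,78.315) → (147.169,5.304). Open path.

**Shape 2** — `<path>` quadratic bezier, stroke `#000000` → cut (S760, F1053). Control points (SVG): P0=(23.440,45.105), P1=(70.796,91.442), P2=(125.517,76.065); sampled at t=k/5. Machine vertices: (23.440,103.948) → (42.677,87.882) → (62.503,76.753) → (82.919,70.561) → (103.923,69.306) → (125.517,72.988). Open path.

**Shape 3** — `<line>` line segment, stroke `#ff8800` → score (S518, F1795). Machine vertices: (63.221,7.238) → (20.948,101.959). Open path.

**Shape 4** — `<path>` quadratic bezier, stroke `#ff8800` → score (S518, F1795). Control points (SVG): P0=(47.321,19.817), P1=(114.238,53.453), P2=(171.599,93.949); sampled at t=k/5. Machine vertices: (47.321,129.236) → (73.706,115.507) → (99.326,101.230) → (124.181,86.403) → (148.272,71.028) → (171.599,55.104). Open path.

; Generated by LaserGRBL
G21
G90
G0 X182.105 Y78.315
M3 S760
G1 X147.169 Y5.304 F1053
G0 X23.440 Y103.948
M3 S760
G1 X42.677 Y87.882 F1053
G1 X62.503 Y76.753
G1 X82.919 Y70.561
G1 X103.923 Y69.306
G1 X125.517 Y72.988
G0 X63.221 Y7.238
M3 S518
G1 X20.948 Y101.959 F1795
G0 X47.321 Y129.236
M3 S518
G1 X73.706 Y115.507 F1795
G1 X99.326 Y101.230
G1 X124.181 Y86.403
G1 X148.272 Y71.028
G1 X171.599 Y55.104
M5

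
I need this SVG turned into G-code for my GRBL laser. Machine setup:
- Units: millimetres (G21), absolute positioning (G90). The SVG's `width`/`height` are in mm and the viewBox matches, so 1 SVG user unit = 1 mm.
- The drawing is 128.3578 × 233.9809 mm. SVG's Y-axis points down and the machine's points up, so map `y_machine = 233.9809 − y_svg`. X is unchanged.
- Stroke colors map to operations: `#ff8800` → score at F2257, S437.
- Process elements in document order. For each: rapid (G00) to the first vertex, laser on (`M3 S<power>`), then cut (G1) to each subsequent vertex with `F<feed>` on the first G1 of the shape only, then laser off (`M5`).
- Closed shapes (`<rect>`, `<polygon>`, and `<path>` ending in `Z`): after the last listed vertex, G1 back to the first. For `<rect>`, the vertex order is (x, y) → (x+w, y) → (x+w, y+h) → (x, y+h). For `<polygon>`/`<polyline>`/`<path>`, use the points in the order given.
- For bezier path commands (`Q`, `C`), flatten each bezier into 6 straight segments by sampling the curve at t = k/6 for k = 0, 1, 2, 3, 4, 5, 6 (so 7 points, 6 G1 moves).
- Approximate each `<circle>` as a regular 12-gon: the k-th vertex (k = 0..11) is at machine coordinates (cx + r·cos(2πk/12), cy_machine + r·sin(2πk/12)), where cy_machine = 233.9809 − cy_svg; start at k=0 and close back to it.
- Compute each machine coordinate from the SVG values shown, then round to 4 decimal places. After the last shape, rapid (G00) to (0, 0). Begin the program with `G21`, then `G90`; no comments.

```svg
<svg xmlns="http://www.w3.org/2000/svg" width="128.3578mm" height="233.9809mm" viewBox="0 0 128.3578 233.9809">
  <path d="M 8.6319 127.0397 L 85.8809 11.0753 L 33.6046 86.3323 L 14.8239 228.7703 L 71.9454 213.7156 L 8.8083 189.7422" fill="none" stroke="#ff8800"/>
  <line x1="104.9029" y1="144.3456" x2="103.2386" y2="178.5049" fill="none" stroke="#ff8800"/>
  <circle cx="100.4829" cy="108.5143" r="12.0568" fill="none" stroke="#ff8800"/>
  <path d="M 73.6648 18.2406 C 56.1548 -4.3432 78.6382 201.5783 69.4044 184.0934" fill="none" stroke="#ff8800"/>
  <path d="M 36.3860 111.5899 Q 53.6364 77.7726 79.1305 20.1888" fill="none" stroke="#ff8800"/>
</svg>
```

viewBox `0 0 128.3578 233.9809` with mm width/height → 1 unit = 1 mm. Flip: y_m = 233.9809 − y_svg.

**Shape 1** — `<path>` open polyline, stroke `#ff8800` → score (S437, F2257). Machine vertices: (8.6319,106.9412) → (85.8809,222.9056) → (33.6046,147.6486) → (14.8239,5.2106) → (71.9454,20.2653) → (8.8083,44.2387). Open path.

**Shape 2** — `<line>` line segment, stroke `#ff8800` → score (S437, F2257). Machine vertices: (104.9029,89.6353) → (103.2386,55.4760). Open path.

**Shape 3** — `<circle>` circle, stroke `#ff8800` → score (S437, F2257). Machine vertices: (112.5397,125.4666) → (110.9244,131.4950) → (106.5113,135.9081) → (100.4829,137.5234) → (94.4545,135.9081) → (90.0414,131.4950) → (88.4261,125.4666) → (90.0414,119.4382) → (94.4545,115.0251) → (100.4829,113.4098) → (106.5113,115.0251) → (110.9244,119.4382) → (112.5397,125.4666). Closed: final G1 returns to the first vertex.

**Shape 4** — `<path>` cubic bezier, stroke `#ff8800` → score (S437, F2257). Control points (SVG): P0=(73.6648,18.2406), P1=(56.1548,-4.3432), P2=(78.6382,201.5783), P3=(69.4044,184.0934); sampled at t=k/6. Machine vertices: (73.6648,215.7403) → (67.9106,210.0823) → (66.8300,178.8931) → (68.4310,134.7260) → (70.7217,90.1339) → (71.7102,57.6701) → (69.4044,49.8875). Open path.

**Shape 5** — `<path>` quadratic bezier, stroke `#ff8800` → score (S437, F2257). Control points (SVG): P0=(36.3860,111.5899), P1=(53.6364,77.7726), P2=(79.1305,20.1888); sampled at t=k/6. Machine vertices: (36.3860,122.3910) → (42.3651,134.3236) → (48.8022,147.5766) → (55.6973,162.1499) → (63.0504,178.0436) → (70.8615,195.2577) → (79.1305,213.7921). Open path.

G21
G90
G00 X8.6319 Y106.9412
M3 S437
G1 X85.8809 Y222.9056 F2257
G1 X33.6046 Y147.6486
G1 X14.8239 Y5.2106
G1 X71.9454 Y20.2653
G1 X8.8083 Y44.2387
M5
G00 X104.9029 Y89.6353
M3 S437
G1 X103.2386 Y55.4760 F2257
M5
G00 X112.5397 Y125.4666
M3 S437
G1 X110.9244 Y131.4950 F2257
G1 X106.5113 Y135.9081
G1 X100.4829 Y137.5234
G1 X94.4545 Y135.9081
G1 X90.0414 Y131.4950
G1 X88.4261 Y125.4666
G1 X90.0414 Y119.4382
G1 X94.4545 Y115.0251
G1 X100.4829 Y113.4098
G1 X106.5113 Y115.0251
G1 X110.9244 Y119.4382
G1 X112.5397 Y125.4666
M5
G00 X73.6648 Y215.7403
M3 S437
G1 X67.9106 Y210.0823 F2257
G1 X66.8300 Y178.8931
G1 X68.4310 Y134.7260
G1 X70.7217 Y90.1339
G1 X71.7102 Y57.6701
G1 X69.4044 Y49.8875
M5
G00 X36.3860 Y122.3910
M3 S437
G1 X42.3651 Y134.3236 F2257
G1 X48.8022 Y147.5766
G1 X55.6973 Y162.1499
G1 X63.0504 Y178.0436
G1 X70.8615 Y195.2577
G1 X79.1305 Y213.7921
M5
G00 X0.0000 Y0.0000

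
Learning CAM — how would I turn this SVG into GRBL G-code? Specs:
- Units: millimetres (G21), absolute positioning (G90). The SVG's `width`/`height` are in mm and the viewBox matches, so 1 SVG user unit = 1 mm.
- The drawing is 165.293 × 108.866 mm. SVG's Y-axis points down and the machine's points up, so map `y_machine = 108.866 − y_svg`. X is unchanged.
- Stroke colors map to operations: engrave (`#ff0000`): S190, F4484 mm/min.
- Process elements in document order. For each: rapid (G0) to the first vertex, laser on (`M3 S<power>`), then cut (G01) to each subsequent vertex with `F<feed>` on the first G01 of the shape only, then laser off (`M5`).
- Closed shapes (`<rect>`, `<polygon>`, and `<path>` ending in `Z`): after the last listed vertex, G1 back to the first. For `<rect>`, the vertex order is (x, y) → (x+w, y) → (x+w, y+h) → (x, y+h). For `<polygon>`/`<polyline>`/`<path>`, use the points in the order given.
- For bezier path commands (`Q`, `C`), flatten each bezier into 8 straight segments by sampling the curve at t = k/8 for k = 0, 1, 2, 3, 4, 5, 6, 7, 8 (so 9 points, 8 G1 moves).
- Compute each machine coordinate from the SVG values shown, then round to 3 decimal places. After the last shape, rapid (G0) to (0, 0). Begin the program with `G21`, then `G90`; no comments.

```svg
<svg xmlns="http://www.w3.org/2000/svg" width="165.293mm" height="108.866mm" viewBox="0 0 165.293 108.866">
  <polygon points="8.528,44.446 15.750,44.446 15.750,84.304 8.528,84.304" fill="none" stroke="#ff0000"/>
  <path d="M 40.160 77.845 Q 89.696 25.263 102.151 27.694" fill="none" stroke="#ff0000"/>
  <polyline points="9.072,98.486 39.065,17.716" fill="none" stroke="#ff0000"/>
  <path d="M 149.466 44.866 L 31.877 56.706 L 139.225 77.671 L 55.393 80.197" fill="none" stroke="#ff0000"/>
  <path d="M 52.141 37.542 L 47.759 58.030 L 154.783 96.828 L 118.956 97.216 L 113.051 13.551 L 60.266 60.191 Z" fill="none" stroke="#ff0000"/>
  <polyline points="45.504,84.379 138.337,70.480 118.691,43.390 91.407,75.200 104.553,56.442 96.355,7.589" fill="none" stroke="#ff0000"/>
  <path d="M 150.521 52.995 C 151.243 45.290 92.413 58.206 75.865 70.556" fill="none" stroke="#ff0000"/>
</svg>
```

Since the viewBox matches the mm dimensions, user units are millimetres directly. The only transform is the Y-flip y_m = 108.866 − y_svg.

Shape 1 is a rectangle drawn with `<polygon>`. Its stroke #ff0000 means engrave at S190, F4484. After flipping Y the toolpath is (8.528,64.420) → (15.750,64.420) → (15.750,24.562) → (8.528,24.562) → (8.528,64.420), returning to the start.

Shape 2 is a quadratic bezier drawn with `<path>`. Its stroke #ff0000 means engrave at S190, F4484. After flipping Y the toolpath is (40.160,31.021) → (51.965,43.307) → (62.610,53.874) → (72.097,62.721) → (80.426,69.850) → (87.595,75.259) → (93.606,78.949) → (98.458,80.920) → (102.151,81.172).

Shape 3 is a line segment drawn with `<polyline>`. Its stroke #ff0000 means engrave at S190, F4484. After flipping Y the toolpath is (9.072,10.380) → (39.065,91.150).

Shape 4 is a open polyline drawn with `<path>`. Its stroke #ff0000 means engrave at S190, F4484. After flipping Y the toolpath is (149.466,64.000) → (31.877,52.160) → (139.225,31.195) → (55.393,28.669).

Shape 5 is a closed polygon drawn with `<path>`. Its stroke #ff0000 means engrave at S190, F4484. After flipping Y the toolpath is (52.141,71.324) → (47.759,50.836) → (154.783,12.038) → (118.956,11.650) → (113.051,95.315) → (60.266,48.675) → (52.141,71.324), returning to the start.

Shape 6 is a open polyline drawn with `<polyline>`. Its stroke #ff0000 means engrave at S190, F4484. After flipping Y the toolpath is (45.504,24.487) → (138.337,38.386) → (118.691,65.476) → (91.407,33.666) → (104.553,52.424) → (96.355,101.277).

Shape 7 is a cubic bezier drawn with `<path>`. Its stroke #ff0000 means engrave at S190, F4484. After flipping Y the toolpath is (150.521,55.871) → (148.199,57.835) → (141.488,58.114) → (131.580,56.957) → (119.669,54.611) → (106.949,51.325) → (94.613,47.348) → (83.854,42.926) → (75.865,38.310).

G21
G90
G0 X8.528 Y64.420
M3 S190
G01 X15.750 Y64.420 F4484
G01 X15.750 Y24.562
G01 X8.528 Y24.562
G01 X8.528 Y64.420
M5
G0 X40.160 Y31.021
M3 S190
G01 X51.965 Y43.307 F4484
G01 X62.610 Y53.874
G01 X72.097 Y62.721
G01 X80.426 Y69.850
G01 X87.595 Y75.259
G01 X93.606 Y78.949
G01 X98.458 Y80.920
G01 X102.151 Y81.172
M5
G0 X9.072 Y10.380
M3 S190
G01 X39.065 Y91.150 F4484
M5
G0 X149.466 Y64.000
M3 S190
G01 X31.877 Y52.160 F4484
G01 X139.225 Y31.195
G01 X55.393 Y28.669
M5
G0 X52.141 Y71.324
M3 S190
G01 X47.759 Y50.836 F4484
G01 X154.783 Y12.038
G01 X118.956 Y11.650
G01 X113.051 Y95.315
G01 X60.266 Y48.675
G01 X52.141 Y71.324
M5
G0 X45.504 Y24.487
M3 S190
G01 X138.337 Y38.386 F4484
G01 X118.691 Y65.476
G01 X91.407 Y33.666
G01 X104.553 Y52.424
G01 X96.355 Y101.277
M5
G0 X150.521 Y55.871
M3 S190
G01 X148.199 Y57.835 F4484
G01 X141.488 Y58.114
G01 X131.580 Y56.957
G01 X119.669 Y54.611
G01 X106.949 Y51.325
G01 X94.613 Y47.348
G01 X83.854 Y42.926
G01 X75.865 Y38.310
M5
G0 X0.000 Y0.000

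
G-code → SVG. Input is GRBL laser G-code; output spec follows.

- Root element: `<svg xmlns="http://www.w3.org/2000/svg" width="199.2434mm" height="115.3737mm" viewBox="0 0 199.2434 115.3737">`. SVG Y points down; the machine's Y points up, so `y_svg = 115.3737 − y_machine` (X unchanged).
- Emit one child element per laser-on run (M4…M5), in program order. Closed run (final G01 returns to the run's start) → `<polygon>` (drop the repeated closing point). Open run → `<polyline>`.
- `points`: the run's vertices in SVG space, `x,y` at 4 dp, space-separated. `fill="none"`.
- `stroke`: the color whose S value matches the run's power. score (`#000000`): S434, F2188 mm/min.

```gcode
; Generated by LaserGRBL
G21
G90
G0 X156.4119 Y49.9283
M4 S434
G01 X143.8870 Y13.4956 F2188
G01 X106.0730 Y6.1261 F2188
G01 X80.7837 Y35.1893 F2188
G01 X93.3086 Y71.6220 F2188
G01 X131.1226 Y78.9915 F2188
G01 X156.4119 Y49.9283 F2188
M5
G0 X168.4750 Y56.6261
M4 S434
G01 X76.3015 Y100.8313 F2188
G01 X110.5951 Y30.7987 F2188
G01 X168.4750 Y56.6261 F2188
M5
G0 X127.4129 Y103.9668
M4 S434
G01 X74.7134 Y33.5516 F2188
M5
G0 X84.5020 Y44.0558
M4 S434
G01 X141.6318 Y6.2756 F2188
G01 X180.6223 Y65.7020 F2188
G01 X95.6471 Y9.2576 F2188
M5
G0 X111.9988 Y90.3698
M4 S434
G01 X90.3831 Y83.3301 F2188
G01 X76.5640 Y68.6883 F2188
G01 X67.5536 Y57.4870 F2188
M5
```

Each laser-on run becomes one SVG element. Flip Y back into SVG space with y_svg = 115.3737 − y_machine. Every run uses S434, so all elements get stroke `#000000` (score).

Run 1: The run returns to its start, so emit a `<polygon>` with points (Y-flipped): 156.4119,65.4454 143.8870,101.8781 106.0730,109.2476 80.7837,80.1844 93.3086,43.7517 131.1226,36.3822.

Run 2: The run returns to its start, so emit a `<polygon>` with points (Y-flipped): 168.4750,58.7476 76.3015,14.5424 110.5951,84.5750.

Run 3: The run is open, so emit a `<polyline>` with points (Y-flipped): 127.4129,11.4069 74.7134,81.8221.

Run 4: The run is open, so emit a `<polyline>` with points (Y-flipped): 84.5020,71.3179 141.6318,109.0981 180.6223,49.6717 95.6471,106.1161.

Run 5: The run is open, so emit a `<polyline>` with points (Y-flipped): 111.9988,25.0039 90.3831,32.0436 76.5640,46.6854 67.5536,57.8867.

<svg xmlns="http://www.w3.org/2000/svg" width="199.2434mm" height="115.3737mm" viewBox="0 0 199.2434 115.3737">
  <polygon points="156.4119,65.4454 143.8870,101.8781 106.0730,109.2476 80.7837,80.1844 93.3086,43.7517 131.1226,36.3822" fill="none" stroke="#000000"/>
  <polygon points="168.4750,58.7476 76.3015,14.5424 110.5951,84.5750" fill="none" stroke="#000000"/>
  <polyline points="127.4129,11.4069 74.7134,81.8221" fill="none" stroke="#000000"/>
  <polyline points="84.5020,71.3179 141.6318,109.0981 180.6223,49.6717 95.6471,106.1161" fill="none" stroke="#000000"/>
  <polyline points="111.9988,25.0039 90.3831,32.0436 76.5640,46.6854 67.5536,57.8867" fill="none" stroke="#000000"/>
</svg>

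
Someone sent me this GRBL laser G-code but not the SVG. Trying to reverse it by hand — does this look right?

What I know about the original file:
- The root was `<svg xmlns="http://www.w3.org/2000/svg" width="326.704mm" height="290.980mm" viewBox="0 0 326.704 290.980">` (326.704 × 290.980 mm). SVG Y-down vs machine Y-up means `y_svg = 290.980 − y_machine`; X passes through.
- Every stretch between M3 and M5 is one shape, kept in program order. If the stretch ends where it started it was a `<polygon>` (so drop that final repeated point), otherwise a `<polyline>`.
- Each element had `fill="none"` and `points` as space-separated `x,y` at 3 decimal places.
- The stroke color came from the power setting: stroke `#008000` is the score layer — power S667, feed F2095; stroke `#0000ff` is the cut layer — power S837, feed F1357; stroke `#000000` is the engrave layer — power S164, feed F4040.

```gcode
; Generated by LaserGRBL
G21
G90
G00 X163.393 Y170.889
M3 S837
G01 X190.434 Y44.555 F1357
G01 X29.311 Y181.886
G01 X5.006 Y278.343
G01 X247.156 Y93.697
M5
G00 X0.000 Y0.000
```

<svg xmlns="http://www.w3.org/2000/svg" width="326.704mm" height="290.980mm" viewBox="0 0 326.704 290.980">
  <polyline points="163.393,120.091 190.434,246.425 29.311,109.094 5.006,12.637 247.156,197.283" fill="none" stroke="#0000ff"/>
</svg>

Each laser-on run becomes one SVG element. Flip Y back into SVG space with y_svg = 290.980 − y_machine. Every run uses S837, so all elements get stroke `#0000ff` (cut).

Run 1: The run is open, so emit a `<polyline>` with points (Y-flipped): 163.393,120.091 190.434,246.425 29.311,109.094 5.006,12.637 247.156,197.283.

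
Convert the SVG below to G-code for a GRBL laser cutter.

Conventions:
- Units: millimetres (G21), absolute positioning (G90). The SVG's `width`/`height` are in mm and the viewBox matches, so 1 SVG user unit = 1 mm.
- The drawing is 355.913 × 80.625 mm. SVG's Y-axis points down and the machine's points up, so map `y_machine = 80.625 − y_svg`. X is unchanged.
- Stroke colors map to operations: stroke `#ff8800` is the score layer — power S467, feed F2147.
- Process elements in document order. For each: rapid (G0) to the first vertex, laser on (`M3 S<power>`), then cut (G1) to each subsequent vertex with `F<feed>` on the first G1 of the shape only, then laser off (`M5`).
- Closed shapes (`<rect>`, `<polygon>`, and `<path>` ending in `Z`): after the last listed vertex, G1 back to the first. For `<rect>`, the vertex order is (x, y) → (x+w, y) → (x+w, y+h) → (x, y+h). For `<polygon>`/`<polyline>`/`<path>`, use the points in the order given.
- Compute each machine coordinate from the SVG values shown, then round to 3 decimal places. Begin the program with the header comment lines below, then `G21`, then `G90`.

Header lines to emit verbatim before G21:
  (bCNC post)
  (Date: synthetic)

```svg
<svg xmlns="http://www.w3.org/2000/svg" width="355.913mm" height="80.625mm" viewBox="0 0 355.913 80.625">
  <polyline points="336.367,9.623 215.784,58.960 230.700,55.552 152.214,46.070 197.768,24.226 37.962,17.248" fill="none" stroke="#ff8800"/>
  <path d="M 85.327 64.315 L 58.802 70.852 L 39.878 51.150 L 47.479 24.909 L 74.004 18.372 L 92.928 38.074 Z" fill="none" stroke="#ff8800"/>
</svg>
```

1 u = 1 mm; y_m = 80.625 − y.

[1] `<polyline>` open polyline, #ff8800→score S467 F2147: (336.367,71.002) → (215.784,21.665) → (230.700,25.073) → (152.214,34.555) → (197.768,56.399) → (37.962,63.377)

[2] `<path>` regular polygon, #ff8800→score S467 F2147: (85.327,16.310) → (58.802,9.773) → (39.878,29.475) → (47.479,55.716) → (74.004,62.253) → (92.928,42.551) → (85.327,16.310) (closed)

(bCNC post)
(Date: synthetic)
G21
G90
G0 X336.367 Y71.002
M3 S467
G1 X215.784 Y21.665 F2147
G1 X230.700 Y25.073
G1 X152.214 Y34.555
G1 X197.768 Y56.399
G1 X37.962 Y63.377
M5
G0 X85.327 Y16.310
M3 S467
G1 X58.802 Y9.773 F2147
G1 X39.878 Y29.475
G1 X47.479 Y55.716
G1 X74.004 Y62.253
G1 X92.928 Y42.551
G1 X85.327 Y16.310
M5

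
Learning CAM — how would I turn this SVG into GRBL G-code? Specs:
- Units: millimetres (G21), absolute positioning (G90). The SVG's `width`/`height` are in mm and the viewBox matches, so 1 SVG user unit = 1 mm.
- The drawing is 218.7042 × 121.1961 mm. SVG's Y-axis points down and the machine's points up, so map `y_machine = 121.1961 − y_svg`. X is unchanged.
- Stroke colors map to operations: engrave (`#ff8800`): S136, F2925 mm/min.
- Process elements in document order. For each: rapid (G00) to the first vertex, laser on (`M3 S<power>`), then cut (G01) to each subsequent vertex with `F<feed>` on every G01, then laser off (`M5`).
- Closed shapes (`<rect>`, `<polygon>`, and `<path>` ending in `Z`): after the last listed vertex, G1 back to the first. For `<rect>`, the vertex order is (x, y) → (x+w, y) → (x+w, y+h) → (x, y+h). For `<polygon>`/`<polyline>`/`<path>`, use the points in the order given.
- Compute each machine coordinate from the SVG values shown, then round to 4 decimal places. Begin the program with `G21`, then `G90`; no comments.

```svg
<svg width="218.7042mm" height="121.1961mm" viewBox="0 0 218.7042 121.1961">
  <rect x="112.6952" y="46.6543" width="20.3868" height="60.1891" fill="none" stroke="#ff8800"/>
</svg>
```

viewBox `0 0 218.7042 121.1961` with mm width/height → 1 unit = 1 mm. Flip: y_m = 121.1961 − y_svg.

**Shape 1** — `<rect>` rectangle, stroke `#ff8800` → engrave (S136, F2925). Machine vertices: (112.6952,74.5418) → (133.0820,74.5418) → (133.0820,14.3527) → (112.6952,14.3527) → (112.6952,74.5418). Closed: final G1 returns to the first vertex.

G21
G90
G00 X112.6952 Y74.5418
M3 S136
G01 X133.0820 Y74.5418 F2925
G01 X133.0820 Y14.3527 F2925
G01 X112.6952 Y14.3527 F2925
G01 X112.6952 Y74.5418 F2925
M5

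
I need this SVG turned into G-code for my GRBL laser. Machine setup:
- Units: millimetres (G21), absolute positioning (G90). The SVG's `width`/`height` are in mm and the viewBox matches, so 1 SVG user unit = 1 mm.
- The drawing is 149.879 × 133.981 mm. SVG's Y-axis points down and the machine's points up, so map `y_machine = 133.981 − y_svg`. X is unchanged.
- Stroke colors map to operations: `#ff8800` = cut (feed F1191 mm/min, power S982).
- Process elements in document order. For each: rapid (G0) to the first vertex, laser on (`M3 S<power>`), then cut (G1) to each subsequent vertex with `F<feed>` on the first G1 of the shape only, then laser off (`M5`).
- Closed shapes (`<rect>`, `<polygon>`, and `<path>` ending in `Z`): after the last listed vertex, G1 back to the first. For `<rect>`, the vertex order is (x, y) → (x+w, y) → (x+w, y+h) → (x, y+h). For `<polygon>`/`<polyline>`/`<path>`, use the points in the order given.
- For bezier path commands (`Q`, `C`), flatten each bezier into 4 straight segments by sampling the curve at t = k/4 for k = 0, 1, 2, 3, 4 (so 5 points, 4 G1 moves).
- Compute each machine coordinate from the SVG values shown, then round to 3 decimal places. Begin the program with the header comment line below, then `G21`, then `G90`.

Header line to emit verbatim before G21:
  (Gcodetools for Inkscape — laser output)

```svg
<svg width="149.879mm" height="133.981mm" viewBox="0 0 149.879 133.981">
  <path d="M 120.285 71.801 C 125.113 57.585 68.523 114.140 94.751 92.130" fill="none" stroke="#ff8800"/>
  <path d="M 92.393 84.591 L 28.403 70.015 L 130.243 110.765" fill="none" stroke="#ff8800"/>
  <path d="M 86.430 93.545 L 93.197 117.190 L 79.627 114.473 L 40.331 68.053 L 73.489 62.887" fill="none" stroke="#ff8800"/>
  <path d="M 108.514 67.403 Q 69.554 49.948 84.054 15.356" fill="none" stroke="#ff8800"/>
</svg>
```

(Gcodetools for Inkscape — laser output)
G21
G90
G0 X120.285 Y62.180
M3 S982
G1 X114.644 Y61.906 F1191
G1 X99.493 Y49.093
G1 X88.355 Y37.741
G1 X94.751 Y41.851
M5
G0 X92.393 Y49.390
M3 S982
G1 X28.403 Y63.966 F1191
G1 X130.243 Y23.216
M5
G0 X86.430 Y40.436
M3 S982
G1 X93.197 Y16.791 F1191
G1 X79.627 Y19.508
G1 X40.331 Y65.928
G1 X73.489 Y71.094
M5
G0 X108.514 Y66.578
M3 S982
G1 X92.375 Y76.377 F1191
G1 X82.919 Y88.317
G1 X80.145 Y102.400
G1 X84.054 Y118.625
M5

viewBox `0 0 149.879 133.981` with mm width/height → 1 unit = 1 mm. Flip: y_m = 133.981 − y_svg.

**Shape 1** — `<path>` cubic bezier, stroke `#ff8800` → cut (S982, F1191). Control points (SVG): P0=(120.285,71.801), P1=(125.113,57.585), P2=(68.523,114.140), P3=(94.751,92.130); sampled at t=k/4. Machine vertices: (120.285,62.180) → (114.644,61.906) → (99.493,49.093) → (88.355,37.741) → (94.751,41.851). Open path.

**Shape 2** — `<path>` open polyline, stroke `#ff8800` → cut (S982, F1191). Machine vertices: (92.393,49.390) → (28.403,63.966) → (130.243,23.216). Open path.

**Shape 3** — `<path>` open polyline, stroke `#ff8800` → cut (S982, F1191). Machine vertices: (86.430,40.436) → (93.197,16.791) → (79.627,19.508) → (40.331,65.928) → (73.489,71.094). Open path.

**Shape 4** — `<path>` quadratic bezier, stroke `#ff8800` → cut (S982, F1191). Control points (SVG): P0=(108.514,67.403), P1=(69.554,49.948), P2=(84.054,15.356); sampled at t=k/4. Machine vertices: (108.514,66.578) → (92.375,76.377) → (82.919,88.317) → (80.145,102.400) → (84.054,118.625). Open path.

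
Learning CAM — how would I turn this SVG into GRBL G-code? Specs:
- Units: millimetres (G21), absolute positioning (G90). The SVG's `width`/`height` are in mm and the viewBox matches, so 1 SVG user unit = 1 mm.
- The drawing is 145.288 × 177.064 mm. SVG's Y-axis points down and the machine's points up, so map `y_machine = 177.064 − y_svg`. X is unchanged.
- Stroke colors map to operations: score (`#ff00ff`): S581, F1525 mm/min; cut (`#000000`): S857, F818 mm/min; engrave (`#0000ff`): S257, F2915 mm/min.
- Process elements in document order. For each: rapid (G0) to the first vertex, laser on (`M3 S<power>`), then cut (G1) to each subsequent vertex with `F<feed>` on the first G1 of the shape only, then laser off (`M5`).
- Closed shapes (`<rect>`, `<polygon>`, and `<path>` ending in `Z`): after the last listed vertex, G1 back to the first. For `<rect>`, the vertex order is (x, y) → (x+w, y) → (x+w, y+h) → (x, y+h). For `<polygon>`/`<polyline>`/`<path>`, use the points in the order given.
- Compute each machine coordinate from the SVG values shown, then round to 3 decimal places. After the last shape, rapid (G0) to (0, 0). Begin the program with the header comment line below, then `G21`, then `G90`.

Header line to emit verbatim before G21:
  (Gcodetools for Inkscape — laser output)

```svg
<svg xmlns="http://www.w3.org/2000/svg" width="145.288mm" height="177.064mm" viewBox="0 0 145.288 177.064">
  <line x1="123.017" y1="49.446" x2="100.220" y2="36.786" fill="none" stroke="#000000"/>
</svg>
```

(Gcodetools for Inkscape — laser output)
G21
G90
G0 X123.017 Y127.618
M3 S857
G1 X100.220 Y140.278 F818
M5
G0 X0.000 Y0.000

Since the viewBox matches the mm dimensions, user units are millimetres directly. The only transform is the Y-flip y_m = 177.064 − y_svg.

Shape 1 is a line segment drawn with `<line>`. Its stroke #000000 means cut at S857, F818. After flipping Y the toolpath is (123.017,127.618) → (100.220,140.278).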